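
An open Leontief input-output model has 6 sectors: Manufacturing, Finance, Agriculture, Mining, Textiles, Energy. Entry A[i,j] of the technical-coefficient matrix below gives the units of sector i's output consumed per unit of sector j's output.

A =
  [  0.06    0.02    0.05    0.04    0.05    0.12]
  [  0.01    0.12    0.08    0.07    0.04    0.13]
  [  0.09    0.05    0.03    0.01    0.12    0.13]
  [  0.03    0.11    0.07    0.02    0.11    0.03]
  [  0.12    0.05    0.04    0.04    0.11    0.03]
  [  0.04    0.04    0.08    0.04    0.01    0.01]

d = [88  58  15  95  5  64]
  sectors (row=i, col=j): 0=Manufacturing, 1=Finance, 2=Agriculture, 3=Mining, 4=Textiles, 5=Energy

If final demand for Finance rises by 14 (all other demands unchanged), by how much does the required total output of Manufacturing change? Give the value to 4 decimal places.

0.6775

Form M = I − A:
  [  0.94   -0.02   -0.05   -0.04   -0.05   -0.12]
  [ -0.01    0.88   -0.08   -0.07   -0.04   -0.13]
  [ -0.09   -0.05    0.97   -0.01   -0.12   -0.13]
  [ -0.03   -0.11   -0.07    0.98   -0.11   -0.03]
  [ -0.12   -0.05   -0.04   -0.04    0.89   -0.03]
  [ -0.04   -0.04   -0.08   -0.04   -0.01    0.99]
Leontief inverse L = M⁻¹:
  [  1.0911    0.0484    0.0805    0.0585    0.0833    0.1535]
  [  0.0462    1.1698    0.1244    0.0976    0.0860    0.1811]
  [  0.1324    0.0853    1.0684    0.0361    0.1617    0.1735]
  [  0.0680    0.1503    0.1041    1.0445    0.1546    0.0780]
  [  0.1608    0.0850    0.0739    0.0637    1.1551    0.0773]
  [  0.0610    0.0630    0.0996    0.0521    0.0378    1.0416]
Total output x = L · d:
  x_0 = 1.0911·88 + 0.0484·58 + 0.0805·15 + 0.0585·95 + 0.0833·5 + 0.1535·64 = 115.8248
  x_1 = 0.0462·88 + 1.1698·58 + 0.1244·15 + 0.0976·95 + 0.0860·5 + 0.1811·64 = 95.0707
  x_2 = 0.1324·88 + 0.0853·58 + 1.0684·15 + 0.0361·95 + 0.1617·5 + 0.1735·64 = 47.9649
  x_3 = 0.0680·88 + 0.1503·58 + 0.1041·15 + 1.0445·95 + 0.1546·5 + 0.0780·64 = 121.2497
  x_4 = 0.1608·88 + 0.0850·58 + 0.0739·15 + 0.0637·95 + 1.1551·5 + 0.0773·64 = 36.9557
  x_5 = 0.0610·88 + 0.0630·58 + 0.0996·15 + 0.0521·95 + 0.0378·5 + 1.0416·64 = 82.3157
Δx_0 = L[0,1] · Δd_1 = 0.0484 · 14 = 0.6775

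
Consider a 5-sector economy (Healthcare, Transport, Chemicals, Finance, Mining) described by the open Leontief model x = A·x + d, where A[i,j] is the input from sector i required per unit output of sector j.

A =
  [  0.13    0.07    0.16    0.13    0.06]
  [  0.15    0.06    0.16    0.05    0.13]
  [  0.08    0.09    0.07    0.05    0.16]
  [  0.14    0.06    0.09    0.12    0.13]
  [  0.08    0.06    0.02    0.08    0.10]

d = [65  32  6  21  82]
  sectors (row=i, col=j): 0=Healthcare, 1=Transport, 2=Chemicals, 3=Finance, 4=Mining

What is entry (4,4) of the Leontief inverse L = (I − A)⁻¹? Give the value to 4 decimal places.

L[4,4] = 1.1715

Form M = I − A:
  [  0.87   -0.07   -0.16   -0.13   -0.06]
  [ -0.15    0.94   -0.16   -0.05   -0.13]
  [ -0.08   -0.09    0.93   -0.05   -0.16]
  [ -0.14   -0.06   -0.09    0.88   -0.13]
  [ -0.08   -0.06   -0.02   -0.08    0.90]
Leontief inverse L = M⁻¹:
  [  1.2520    0.1448    0.2661    0.2250    0.1842]
  [  0.2647    1.1332    0.2594    0.1407    0.2478]
  [  0.1740    0.1469    1.1478    0.1224    0.2546]
  [  0.2580    0.1306    0.1897    1.2150    0.2453]
  [  0.1557    0.1033    0.0833    0.1401    1.1715]
Total output x = L · d:
  x_0 = 1.2520·65 + 0.1448·32 + 0.2661·6 + 0.2250·21 + 0.1842·82 = 107.4416
  x_1 = 0.2647·65 + 1.1332·32 + 0.2594·6 + 0.1407·21 + 0.2478·82 = 78.2952
  x_2 = 0.1740·65 + 0.1469·32 + 1.1478·6 + 0.1224·21 + 0.2546·82 = 46.3404
  x_3 = 0.2580·65 + 0.1306·32 + 0.1897·6 + 1.2150·21 + 0.2453·82 = 67.7172
  x_4 = 0.1557·65 + 0.1033·32 + 0.0833·6 + 0.1401·21 + 1.1715·82 = 112.9302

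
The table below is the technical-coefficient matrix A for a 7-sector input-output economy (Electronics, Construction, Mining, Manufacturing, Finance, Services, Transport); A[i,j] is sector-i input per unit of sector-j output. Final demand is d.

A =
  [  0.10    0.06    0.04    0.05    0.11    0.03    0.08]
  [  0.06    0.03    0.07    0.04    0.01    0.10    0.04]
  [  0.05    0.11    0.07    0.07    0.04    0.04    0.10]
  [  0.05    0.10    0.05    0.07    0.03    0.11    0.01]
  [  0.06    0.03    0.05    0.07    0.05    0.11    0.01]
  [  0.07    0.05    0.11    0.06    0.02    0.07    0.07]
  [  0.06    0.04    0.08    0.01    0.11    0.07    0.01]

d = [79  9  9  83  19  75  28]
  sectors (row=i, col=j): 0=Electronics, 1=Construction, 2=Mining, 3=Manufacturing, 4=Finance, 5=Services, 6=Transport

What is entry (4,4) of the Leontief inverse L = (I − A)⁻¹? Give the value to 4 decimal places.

Form M = I − A:
  [  0.90   -0.06   -0.04   -0.05   -0.11   -0.03   -0.08]
  [ -0.06    0.97   -0.07   -0.04   -0.01   -0.10   -0.04]
  [ -0.05   -0.11    0.93   -0.07   -0.04   -0.04   -0.10]
  [ -0.05   -0.10   -0.05    0.93   -0.03   -0.11   -0.01]
  [ -0.06   -0.03   -0.05   -0.07    0.95   -0.11   -0.01]
  [ -0.07   -0.05   -0.11   -0.06   -0.02    0.93   -0.07]
  [ -0.06   -0.04   -0.08   -0.01   -0.11   -0.07    0.99]
Leontief inverse L = M⁻¹:
  [  1.1536    0.1056    0.0916    0.0924    0.1568    0.0907    0.1157]
  [  0.1005    1.0693    0.1142    0.0731    0.0416    0.1423    0.0741]
  [  0.1019    0.1590    1.1259    0.1113    0.0825    0.1021    0.1376]
  [  0.0970    0.1443    0.1016    1.1101    0.0611    0.1651    0.0474]
  [  0.1036    0.0720    0.0965    0.1081    1.0813    0.1592    0.0443]
  [  0.1205    0.1010    0.1642    0.1016    0.0617    1.1248    0.1116]
  [  0.1032    0.0790    0.1245    0.0480    0.1430    0.1184    1.0445]
Total output x = L · d:
  x_0 = 1.1536·79 + 0.1056·9 + 0.0916·9 + 0.0924·83 + 0.1568·19 + 0.0907·75 + 0.1157·28 = 113.5907
  x_1 = 0.1005·79 + 1.0693·9 + 0.1142·9 + 0.0731·83 + 0.0416·19 + 0.1423·75 + 0.0741·28 = 38.1885
  x_2 = 0.1019·79 + 0.1590·9 + 1.1259·9 + 0.1113·83 + 0.0825·19 + 0.1021·75 + 0.1376·28 = 41.9347
  x_3 = 0.0970·79 + 0.1443·9 + 0.1016·9 + 1.1101·83 + 0.0611·19 + 0.1651·75 + 0.0474·28 = 116.8874
  x_4 = 0.1036·79 + 0.0720·9 + 0.0965·9 + 0.1081·83 + 1.0813·19 + 0.1592·75 + 0.0443·28 = 52.3981
  x_5 = 0.1205·79 + 0.1010·9 + 0.1642·9 + 0.1016·83 + 0.0617·19 + 1.1248·75 + 0.1116·28 = 109.0015
  x_6 = 0.1032·79 + 0.0790·9 + 0.1245·9 + 0.0480·83 + 0.1430·19 + 0.1184·75 + 1.0445·28 = 54.8086

L[4,4] = 1.0813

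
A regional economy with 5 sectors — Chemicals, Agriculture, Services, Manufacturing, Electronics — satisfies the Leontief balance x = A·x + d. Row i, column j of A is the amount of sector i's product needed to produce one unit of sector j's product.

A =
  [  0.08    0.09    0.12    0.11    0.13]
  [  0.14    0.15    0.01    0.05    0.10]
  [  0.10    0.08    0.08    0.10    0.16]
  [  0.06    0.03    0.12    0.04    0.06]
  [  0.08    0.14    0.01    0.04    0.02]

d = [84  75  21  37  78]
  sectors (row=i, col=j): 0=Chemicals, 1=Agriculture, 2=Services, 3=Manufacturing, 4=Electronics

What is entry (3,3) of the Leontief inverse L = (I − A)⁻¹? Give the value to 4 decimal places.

Form M = I − A:
  [  0.92   -0.09   -0.12   -0.11   -0.13]
  [ -0.14    0.85   -0.01   -0.05   -0.10]
  [ -0.10   -0.08    0.92   -0.10   -0.16]
  [ -0.06   -0.03   -0.12    0.96   -0.06]
  [ -0.08   -0.14   -0.01   -0.04    0.98]
Leontief inverse L = M⁻¹:
  [  1.1634    0.1809    0.1782    0.1701    0.2123]
  [  0.2158    1.2363    0.0568    0.1021    0.1703]
  [  0.1802    0.1704    1.1354    0.1576    0.2363]
  [  0.1102    0.0835    0.1574    1.0798    0.1150]
  [  0.1321    0.1965    0.0407    0.0742    1.0692]
Total output x = L · d:
  x_0 = 1.1634·84 + 0.1809·75 + 0.1782·21 + 0.1701·37 + 0.2123·78 = 137.8949
  x_1 = 0.2158·84 + 1.2363·75 + 0.0568·21 + 0.1021·37 + 0.1703·78 = 129.1016
  x_2 = 0.1802·84 + 0.1704·75 + 1.1354·21 + 0.1576·37 + 0.2363·78 = 76.0281
  x_3 = 0.1102·84 + 0.0835·75 + 0.1574·21 + 1.0798·37 + 0.1150·78 = 67.7501
  x_4 = 0.1321·84 + 0.1965·75 + 0.0407·21 + 0.0742·37 + 1.0692·78 = 112.8328

L[3,3] = 1.0798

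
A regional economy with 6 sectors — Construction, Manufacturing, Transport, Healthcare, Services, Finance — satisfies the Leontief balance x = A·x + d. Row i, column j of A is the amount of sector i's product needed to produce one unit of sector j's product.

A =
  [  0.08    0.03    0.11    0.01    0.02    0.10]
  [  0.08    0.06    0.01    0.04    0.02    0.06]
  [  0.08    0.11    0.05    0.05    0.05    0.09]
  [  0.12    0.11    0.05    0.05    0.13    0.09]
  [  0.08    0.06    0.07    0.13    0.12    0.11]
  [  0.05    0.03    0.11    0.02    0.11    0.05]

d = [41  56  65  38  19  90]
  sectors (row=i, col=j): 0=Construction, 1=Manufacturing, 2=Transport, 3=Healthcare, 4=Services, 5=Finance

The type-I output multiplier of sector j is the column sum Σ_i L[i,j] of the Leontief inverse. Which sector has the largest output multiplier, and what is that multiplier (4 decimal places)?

Form M = I − A:
  [  0.92   -0.03   -0.11   -0.01   -0.02   -0.10]
  [ -0.08    0.94   -0.01   -0.04   -0.02   -0.06]
  [ -0.08   -0.11    0.95   -0.05   -0.05   -0.09]
  [ -0.12   -0.11   -0.05    0.95   -0.13   -0.09]
  [ -0.08   -0.06   -0.07   -0.13    0.88   -0.11]
  [ -0.05   -0.03   -0.11   -0.02   -0.11    0.95]
Leontief inverse L = M⁻¹:
  [  1.1237    0.0663    0.1540    0.0339    0.0592    0.1471]
  [  0.1153    1.0856    0.0427    0.0581    0.0503    0.0961]
  [  0.1363    0.1537    1.0988    0.0825    0.0996    0.1475]
  [  0.1943    0.1664    0.1162    1.0985    0.1982    0.1690]
  [  0.1622    0.1261    0.1409    0.1831    1.2023    0.1949]
  [  0.1014    0.0737    0.1554    0.0575    0.1596    1.1066]
Total output x = L · d:
  x_0 = 1.1237·41 + 0.0663·56 + 0.1540·65 + 0.0339·38 + 0.0592·19 + 0.1471·90 = 75.4502
  x_1 = 0.1153·41 + 1.0856·56 + 0.0427·65 + 0.0581·38 + 0.0503·19 + 0.0961·90 = 80.0998
  x_2 = 0.1363·41 + 0.1537·56 + 1.0988·65 + 0.0825·38 + 0.0996·19 + 0.1475·90 = 103.9197
  x_3 = 0.1943·41 + 0.1664·56 + 0.1162·65 + 1.0985·38 + 0.1982·19 + 0.1690·90 = 85.5551
  x_4 = 0.1622·41 + 0.1261·56 + 0.1409·65 + 0.1831·38 + 1.2023·19 + 0.1949·90 = 70.2168
  x_5 = 0.1014·41 + 0.0737·56 + 0.1554·65 + 0.0575·38 + 0.1596·19 + 1.1066·90 = 123.2017
Output multipliers (column sums of L):
  Construction: 1.8333
  Manufacturing: 1.6717
  Transport: 1.7080
  Healthcare: 1.5135
  Services: 1.7693
  Finance: 1.8613

Finance (1.8613)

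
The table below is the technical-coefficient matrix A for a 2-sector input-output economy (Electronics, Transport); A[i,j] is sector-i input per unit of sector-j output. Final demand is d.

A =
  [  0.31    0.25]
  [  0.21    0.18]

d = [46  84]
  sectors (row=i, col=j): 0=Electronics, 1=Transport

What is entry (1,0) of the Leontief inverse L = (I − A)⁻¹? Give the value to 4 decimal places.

L[1,0] = 0.4091

Form M = I − A:
  [  0.69   -0.25]
  [ -0.21    0.82]
Leontief inverse L = M⁻¹:
  [  1.5975    0.4870]
  [  0.4091    1.3442]
Total output x = L · d:
  x_0 = 1.5975·46 + 0.4870·84 = 114.3970
  x_1 = 0.4091·46 + 1.3442·84 = 131.7358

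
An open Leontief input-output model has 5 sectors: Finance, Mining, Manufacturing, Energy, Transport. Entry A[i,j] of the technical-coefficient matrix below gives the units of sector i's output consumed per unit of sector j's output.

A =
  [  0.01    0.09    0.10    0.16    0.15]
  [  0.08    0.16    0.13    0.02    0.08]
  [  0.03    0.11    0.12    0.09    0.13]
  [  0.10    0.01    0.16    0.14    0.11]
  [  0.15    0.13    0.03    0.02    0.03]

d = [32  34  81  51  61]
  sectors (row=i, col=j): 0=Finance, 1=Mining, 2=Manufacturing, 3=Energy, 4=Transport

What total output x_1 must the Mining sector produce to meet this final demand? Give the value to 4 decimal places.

Form M = I − A:
  [  0.99   -0.09   -0.10   -0.16   -0.15]
  [ -0.08    0.84   -0.13   -0.02   -0.08]
  [ -0.03   -0.11    0.88   -0.09   -0.13]
  [ -0.10   -0.01   -0.16    0.86   -0.11]
  [ -0.15   -0.13   -0.03   -0.02    0.97]
Leontief inverse L = M⁻¹:
  [  1.0905    0.1827    0.2015    0.2337    0.2372]
  [  0.1421    1.2615    0.2232    0.0830    0.1654]
  [  0.1013    0.2046    1.2136    0.1556    0.2128]
  [  0.1722    0.1003    0.2651    1.2298    0.2099]
  [  0.1944    0.2057    0.1041    0.0774    1.1007]
Total output x = L · d:
  x_0 = 1.0905·32 + 0.1827·34 + 0.2015·81 + 0.2337·51 + 0.2372·61 = 83.8224
  x_1 = 0.1421·32 + 1.2615·34 + 0.2232·81 + 0.0830·51 + 0.1654·61 = 79.8416
  x_2 = 0.1013·32 + 0.2046·34 + 1.2136·81 + 0.1556·51 + 0.2128·61 = 129.4152
  x_3 = 0.1722·32 + 0.1003·34 + 0.2651·81 + 1.2298·51 + 0.2099·61 = 105.9163
  x_4 = 0.1944·32 + 0.2057·34 + 0.1041·81 + 0.0774·51 + 1.1007·61 = 92.7356

79.8416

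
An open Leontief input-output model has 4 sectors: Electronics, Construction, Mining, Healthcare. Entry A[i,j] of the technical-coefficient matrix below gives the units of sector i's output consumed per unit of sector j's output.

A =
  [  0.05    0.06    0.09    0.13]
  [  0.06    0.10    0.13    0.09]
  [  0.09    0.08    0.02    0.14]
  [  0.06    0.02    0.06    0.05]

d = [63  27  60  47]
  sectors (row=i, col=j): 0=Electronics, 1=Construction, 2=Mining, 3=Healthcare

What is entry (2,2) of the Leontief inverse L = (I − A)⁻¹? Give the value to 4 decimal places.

Form M = I − A:
  [  0.95   -0.06   -0.09   -0.13]
  [ -0.06    0.90   -0.13   -0.09]
  [ -0.09   -0.08    0.98   -0.14]
  [ -0.06   -0.02   -0.06    0.95]
Leontief inverse L = M⁻¹:
  [  1.0806    0.0867    0.1214    0.1740]
  [  0.0969    1.1358    0.1685    0.1457]
  [  0.1183    0.1058    1.0564    0.1819]
  [  0.0778    0.0361    0.0779    1.0782]
Total output x = L · d:
  x_0 = 1.0806·63 + 0.0867·27 + 0.1214·60 + 0.1740·47 = 85.8784
  x_1 = 0.0969·63 + 1.1358·27 + 0.1685·60 + 0.1457·47 = 53.7271
  x_2 = 0.1183·63 + 0.1058·27 + 1.0564·60 + 0.1819·47 = 82.2433
  x_3 = 0.0778·63 + 0.0361·27 + 0.0779·60 + 1.0782·47 = 61.2230

L[2,2] = 1.0564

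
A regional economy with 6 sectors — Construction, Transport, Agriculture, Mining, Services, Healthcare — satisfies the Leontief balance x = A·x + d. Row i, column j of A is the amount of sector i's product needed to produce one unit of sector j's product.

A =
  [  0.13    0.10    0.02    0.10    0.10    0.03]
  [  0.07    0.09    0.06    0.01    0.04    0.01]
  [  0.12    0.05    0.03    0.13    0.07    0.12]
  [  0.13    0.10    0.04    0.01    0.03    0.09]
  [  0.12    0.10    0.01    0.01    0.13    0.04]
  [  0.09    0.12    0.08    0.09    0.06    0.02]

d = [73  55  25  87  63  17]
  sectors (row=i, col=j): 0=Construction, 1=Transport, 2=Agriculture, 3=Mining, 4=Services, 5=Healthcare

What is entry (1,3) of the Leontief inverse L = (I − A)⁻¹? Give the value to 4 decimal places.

L[1,3] = 0.0375

Form M = I − A:
  [  0.87   -0.10   -0.02   -0.10   -0.10   -0.03]
  [ -0.07    0.91   -0.06   -0.01   -0.04   -0.01]
  [ -0.12   -0.05    0.97   -0.13   -0.07   -0.12]
  [ -0.13   -0.10   -0.04    0.99   -0.03   -0.09]
  [ -0.12   -0.10   -0.01   -0.01    0.87   -0.04]
  [ -0.09   -0.12   -0.08   -0.09   -0.06    0.98]
Leontief inverse L = M⁻¹:
  [  1.2203    0.1783    0.0489    0.1390    0.1616    0.0645]
  [  0.1211    1.1330    0.0775    0.0375    0.0757    0.0313]
  [  0.2202    0.1385    1.0661    0.1796    0.1347    0.1607]
  [  0.2032    0.1660    0.0683    1.0527    0.0808    0.1162]
  [  0.1952    0.1672    0.0337    0.0437    1.1882    0.0643]
  [  0.1755    0.1919    0.1093    0.1314    0.1153    1.0579]
Total output x = L · d:
  x_0 = 1.2203·73 + 0.1783·55 + 0.0489·25 + 0.1390·87 + 0.1616·63 + 0.0645·17 = 123.4806
  x_1 = 0.1211·73 + 1.1330·55 + 0.0775·25 + 0.0375·87 + 0.0757·63 + 0.0313·17 = 81.6566
  x_2 = 0.2202·73 + 0.1385·55 + 1.0661·25 + 0.1796·87 + 0.1347·63 + 0.1607·17 = 77.1931
  x_3 = 0.2032·73 + 0.1660·55 + 0.0683·25 + 1.0527·87 + 0.0808·63 + 0.1162·17 = 124.3197
  x_4 = 0.1952·73 + 0.1672·55 + 0.0337·25 + 0.0437·87 + 1.1882·63 + 0.0643·17 = 104.0338
  x_5 = 0.1755·73 + 0.1919·55 + 0.1093·25 + 0.1314·87 + 0.1153·63 + 1.0579·17 = 62.7738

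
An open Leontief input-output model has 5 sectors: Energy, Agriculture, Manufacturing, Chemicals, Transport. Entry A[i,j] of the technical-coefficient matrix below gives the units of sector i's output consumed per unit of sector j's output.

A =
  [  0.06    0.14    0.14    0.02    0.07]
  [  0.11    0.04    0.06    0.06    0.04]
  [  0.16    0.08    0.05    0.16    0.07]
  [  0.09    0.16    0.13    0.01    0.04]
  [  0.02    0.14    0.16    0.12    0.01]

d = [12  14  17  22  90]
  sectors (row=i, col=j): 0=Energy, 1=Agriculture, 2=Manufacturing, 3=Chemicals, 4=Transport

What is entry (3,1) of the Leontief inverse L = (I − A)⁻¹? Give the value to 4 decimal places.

L[3,1] = 0.2301

Form M = I − A:
  [  0.94   -0.14   -0.14   -0.02   -0.07]
  [ -0.11    0.96   -0.06   -0.06   -0.04]
  [ -0.16   -0.08    0.95   -0.16   -0.07]
  [ -0.09   -0.16   -0.13    0.99   -0.04]
  [ -0.02   -0.14   -0.16   -0.12    0.99]
Leontief inverse L = M⁻¹:
  [  1.1346    0.2123    0.2100    0.0827    0.1070]
  [  0.1596    1.1009    0.1178    0.0972    0.0680]
  [  0.2399    0.1832    1.1483    0.2154    0.1143]
  [  0.1647    0.2301    0.1982    1.0689    0.0781]
  [  0.1042    0.2175    0.2305    0.1798    1.0498]
Total output x = L · d:
  x_0 = 1.1346·12 + 0.2123·14 + 0.2100·17 + 0.0827·22 + 0.1070·90 = 31.6057
  x_1 = 0.1596·12 + 1.1009·14 + 0.1178·17 + 0.0972·22 + 0.0680·90 = 27.5926
  x_2 = 0.2399·12 + 0.1832·14 + 1.1483·17 + 0.2154·22 + 0.1143·90 = 39.9879
  x_3 = 0.1647·12 + 0.2301·14 + 0.1982·17 + 1.0689·22 + 0.0781·90 = 39.1150
  x_4 = 0.1042·12 + 0.2175·14 + 0.2305·17 + 0.1798·22 + 1.0498·90 = 106.6535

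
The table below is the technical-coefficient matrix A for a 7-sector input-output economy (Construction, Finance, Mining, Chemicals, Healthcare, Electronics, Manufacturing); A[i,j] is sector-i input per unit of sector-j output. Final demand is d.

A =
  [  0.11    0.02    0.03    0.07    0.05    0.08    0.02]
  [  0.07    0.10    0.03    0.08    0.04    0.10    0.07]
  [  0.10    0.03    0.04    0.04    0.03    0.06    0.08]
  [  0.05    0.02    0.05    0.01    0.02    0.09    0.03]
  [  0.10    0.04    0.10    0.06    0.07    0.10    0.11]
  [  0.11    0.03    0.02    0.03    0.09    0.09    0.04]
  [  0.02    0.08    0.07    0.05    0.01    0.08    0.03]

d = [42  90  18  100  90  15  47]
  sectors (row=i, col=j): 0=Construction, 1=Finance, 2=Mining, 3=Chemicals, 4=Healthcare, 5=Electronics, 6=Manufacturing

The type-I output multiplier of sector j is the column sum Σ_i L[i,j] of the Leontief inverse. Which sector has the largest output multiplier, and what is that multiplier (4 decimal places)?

Electronics (2.0077)

Form M = I − A:
  [  0.89   -0.02   -0.03   -0.07   -0.05   -0.08   -0.02]
  [ -0.07    0.90   -0.03   -0.08   -0.04   -0.10   -0.07]
  [ -0.10   -0.03    0.96   -0.04   -0.03   -0.06   -0.08]
  [ -0.05   -0.02   -0.05    0.99   -0.02   -0.09   -0.03]
  [ -0.10   -0.04   -0.10   -0.06    0.93   -0.10   -0.11]
  [ -0.11   -0.03   -0.02   -0.03   -0.09    0.91   -0.04]
  [ -0.02   -0.08   -0.07   -0.05   -0.01   -0.08    0.97]
Leontief inverse L = M⁻¹:
  [  1.1660    0.0426    0.0579    0.0998    0.0821    0.1343    0.0498]
  [  0.1362    1.1380    0.0659    0.1198    0.0788    0.1715    0.1101]
  [  0.1515    0.0566    1.0683    0.0709    0.0587    0.1130    0.1088]
  [  0.0906    0.0381    0.0688    1.0316    0.0439    0.1282    0.0525]
  [  0.1798    0.0809    0.1451    0.1062    1.1146    0.1812    0.1587]
  [  0.1725    0.0578    0.0534    0.0655    0.1271    1.1511    0.0760]
  [  0.0670    0.1064    0.0932    0.0767    0.0367    0.1285    1.0595]
Total output x = L · d:
  x_0 = 1.1660·42 + 0.0426·90 + 0.0579·18 + 0.0998·100 + 0.0821·90 + 0.1343·15 + 0.0498·47 = 75.5709
  x_1 = 0.1362·42 + 1.1380·90 + 0.0659·18 + 0.1198·100 + 0.0788·90 + 0.1715·15 + 0.1101·47 = 136.1357
  x_2 = 0.1515·42 + 0.0566·90 + 1.0683·18 + 0.0709·100 + 0.0587·90 + 0.1130·15 + 0.1088·47 = 49.8659
  x_3 = 0.0906·42 + 0.0381·90 + 0.0688·18 + 1.0316·100 + 0.0439·90 + 0.1282·15 + 0.0525·47 = 119.9692
  x_4 = 0.1798·42 + 0.0809·90 + 0.1451·18 + 0.1062·100 + 1.1146·90 + 0.1812·15 + 0.1587·47 = 138.5528
  x_5 = 0.1725·42 + 0.0578·90 + 0.0534·18 + 0.0655·100 + 0.1271·90 + 1.1511·15 + 0.0760·47 = 52.2345
  x_6 = 0.0670·42 + 0.1064·90 + 0.0932·18 + 0.0767·100 + 0.0367·90 + 0.1285·15 + 1.0595·47 = 76.7584
Output multipliers (column sums of L):
  Construction: 1.9635
  Finance: 1.5204
  Mining: 1.5525
  Chemicals: 1.5704
  Healthcare: 1.5417
  Electronics: 2.0077
  Manufacturing: 1.6154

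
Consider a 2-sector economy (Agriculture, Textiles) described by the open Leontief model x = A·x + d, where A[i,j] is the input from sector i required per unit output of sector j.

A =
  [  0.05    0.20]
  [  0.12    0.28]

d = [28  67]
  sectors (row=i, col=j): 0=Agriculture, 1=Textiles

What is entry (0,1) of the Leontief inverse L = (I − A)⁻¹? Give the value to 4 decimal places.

L[0,1] = 0.3030

Form M = I − A:
  [  0.95   -0.20]
  [ -0.12    0.72]
Leontief inverse L = M⁻¹:
  [  1.0909    0.3030]
  [  0.1818    1.4394]
Total output x = L · d:
  x_0 = 1.0909·28 + 0.3030·67 = 50.8485
  x_1 = 0.1818·28 + 1.4394·67 = 101.5303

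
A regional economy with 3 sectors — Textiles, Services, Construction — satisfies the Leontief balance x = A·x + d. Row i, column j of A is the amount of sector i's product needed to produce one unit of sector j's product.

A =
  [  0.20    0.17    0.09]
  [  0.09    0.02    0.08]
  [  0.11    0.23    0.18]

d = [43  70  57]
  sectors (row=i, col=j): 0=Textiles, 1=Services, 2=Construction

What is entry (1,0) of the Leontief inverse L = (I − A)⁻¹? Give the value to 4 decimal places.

Form M = I − A:
  [  0.80   -0.17   -0.09]
  [ -0.09    0.98   -0.08]
  [ -0.11   -0.23    0.82]
Leontief inverse L = M⁻¹:
  [  1.3031    0.2657    0.1689]
  [  0.1371    1.0723    0.1197]
  [  0.2133    0.3364    1.2757]
Total output x = L · d:
  x_0 = 1.3031·43 + 0.2657·70 + 0.1689·57 = 84.2635
  x_1 = 0.1371·43 + 1.0723·70 + 0.1197·57 = 87.7740
  x_2 = 0.2133·43 + 0.3364·70 + 1.2757·57 = 105.4354

L[1,0] = 0.1371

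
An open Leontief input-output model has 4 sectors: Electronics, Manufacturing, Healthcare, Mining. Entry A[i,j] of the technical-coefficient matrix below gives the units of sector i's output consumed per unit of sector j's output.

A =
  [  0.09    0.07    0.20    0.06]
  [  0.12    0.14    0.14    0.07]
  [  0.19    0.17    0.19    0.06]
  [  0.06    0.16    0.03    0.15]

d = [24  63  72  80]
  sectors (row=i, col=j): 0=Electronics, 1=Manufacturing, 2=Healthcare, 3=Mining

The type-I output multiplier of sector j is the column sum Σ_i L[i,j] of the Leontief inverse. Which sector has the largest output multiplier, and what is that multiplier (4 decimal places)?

Healthcare (2.1215)

Form M = I − A:
  [  0.91   -0.07   -0.20   -0.06]
  [ -0.12    0.86   -0.14   -0.07]
  [ -0.19   -0.17    0.81   -0.06]
  [ -0.06   -0.16   -0.03    0.85]
Leontief inverse L = M⁻¹:
  [  1.2013    0.1867    0.3335    0.1237]
  [  0.2347    1.2637    0.2816    0.1405]
  [  0.3415    0.3285    1.3812    0.1486]
  [  0.1410    0.2626    0.1253    1.2169]
Total output x = L · d:
  x_0 = 1.2013·24 + 0.1867·63 + 0.3335·72 + 0.1237·80 = 74.5016
  x_1 = 0.2347·24 + 1.2637·63 + 0.2816·72 + 0.1405·80 = 116.7593
  x_2 = 0.3415·24 + 0.3285·63 + 1.3812·72 + 0.1486·80 = 140.2255
  x_3 = 0.1410·24 + 0.2626·63 + 0.1253·72 + 1.2169·80 = 126.3040
Output multipliers (column sums of L):
  Electronics: 1.9185
  Manufacturing: 2.0415
  Healthcare: 2.1215
  Mining: 1.6298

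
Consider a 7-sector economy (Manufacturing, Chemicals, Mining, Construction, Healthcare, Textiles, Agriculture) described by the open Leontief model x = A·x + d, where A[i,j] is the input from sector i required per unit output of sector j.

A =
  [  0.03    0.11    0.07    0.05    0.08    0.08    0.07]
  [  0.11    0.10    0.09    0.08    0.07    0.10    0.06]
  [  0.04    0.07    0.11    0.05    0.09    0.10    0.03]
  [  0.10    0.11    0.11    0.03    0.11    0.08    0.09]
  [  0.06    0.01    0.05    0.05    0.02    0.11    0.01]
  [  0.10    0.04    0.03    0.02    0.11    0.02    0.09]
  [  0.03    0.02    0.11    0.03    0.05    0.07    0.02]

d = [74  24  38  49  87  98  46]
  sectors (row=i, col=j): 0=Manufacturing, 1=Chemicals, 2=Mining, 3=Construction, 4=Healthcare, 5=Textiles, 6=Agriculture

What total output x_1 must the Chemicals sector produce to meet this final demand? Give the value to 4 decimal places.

93.6394

Form M = I − A:
  [  0.97   -0.11   -0.07   -0.05   -0.08   -0.08   -0.07]
  [ -0.11    0.90   -0.09   -0.08   -0.07   -0.10   -0.06]
  [ -0.04   -0.07    0.89   -0.05   -0.09   -0.10   -0.03]
  [ -0.10   -0.11   -0.11    0.97   -0.11   -0.08   -0.09]
  [ -0.06   -0.01   -0.05   -0.05    0.98   -0.11   -0.01]
  [ -0.10   -0.04   -0.03   -0.02   -0.11    0.98   -0.09]
  [ -0.03   -0.02   -0.11   -0.03   -0.05   -0.07    0.98]
Leontief inverse L = M⁻¹:
  [  1.0937    0.1670    0.1422    0.0919    0.1477    0.1533    0.1167]
  [  0.1879    1.1772    0.1806    0.1320    0.1585    0.1912    0.1223]
  [  0.1024    0.1265    1.1799    0.0907    0.1592    0.1724    0.0770]
  [  0.1753    0.1827    0.2012    1.0836    0.1945    0.1743    0.1474]
  [  0.0999    0.0480    0.0924    0.0734    1.0680    0.1515    0.0445]
  [  0.1436    0.0833    0.0869    0.0531    0.1592    1.0805    0.1238]
  [  0.0695    0.0573    0.1576    0.0564    0.0974    0.1182    1.0507]
Total output x = L · d:
  x_0 = 1.0937·74 + 0.1670·24 + 0.1422·38 + 0.0919·49 + 0.1477·87 + 0.1533·98 + 0.1167·46 = 128.0904
  x_1 = 0.1879·74 + 1.1772·24 + 0.1806·38 + 0.1320·49 + 0.1585·87 + 0.1912·98 + 0.1223·46 = 93.6394
  x_2 = 0.1024·74 + 0.1265·24 + 1.1799·38 + 0.0907·49 + 0.1592·87 + 0.1724·98 + 0.0770·46 = 94.1802
  x_3 = 0.1753·74 + 0.1827·24 + 0.2012·38 + 1.0836·49 + 0.1945·87 + 0.1743·98 + 0.1474·46 = 118.8833
  x_4 = 0.0999·74 + 0.0480·24 + 0.0924·38 + 0.0734·49 + 1.0680·87 + 0.1515·98 + 0.0445·46 = 125.4572
  x_5 = 0.1436·74 + 0.0833·24 + 0.0869·38 + 0.0531·49 + 0.1592·87 + 1.0805·98 + 0.1238·46 = 143.9672
  x_6 = 0.0695·74 + 0.0573·24 + 0.1576·38 + 0.0564·49 + 0.0974·87 + 0.1182·98 + 1.0507·46 = 83.6657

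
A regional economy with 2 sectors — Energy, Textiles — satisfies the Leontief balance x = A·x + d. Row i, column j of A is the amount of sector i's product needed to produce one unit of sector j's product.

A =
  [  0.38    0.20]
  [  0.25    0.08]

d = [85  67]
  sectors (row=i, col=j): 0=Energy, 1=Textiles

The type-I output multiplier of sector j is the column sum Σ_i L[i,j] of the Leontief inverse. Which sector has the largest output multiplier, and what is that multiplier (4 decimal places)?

Form M = I − A:
  [  0.62   -0.20]
  [ -0.25    0.92]
Leontief inverse L = M⁻¹:
  [  1.7679    0.3843]
  [  0.4804    1.1914]
Total output x = L · d:
  x_0 = 1.7679·85 + 0.3843·67 = 176.0184
  x_1 = 0.4804·85 + 1.1914·67 = 120.6572
Output multipliers (column sums of L):
  Energy: 2.2483
  Textiles: 1.5757

Energy (2.2483)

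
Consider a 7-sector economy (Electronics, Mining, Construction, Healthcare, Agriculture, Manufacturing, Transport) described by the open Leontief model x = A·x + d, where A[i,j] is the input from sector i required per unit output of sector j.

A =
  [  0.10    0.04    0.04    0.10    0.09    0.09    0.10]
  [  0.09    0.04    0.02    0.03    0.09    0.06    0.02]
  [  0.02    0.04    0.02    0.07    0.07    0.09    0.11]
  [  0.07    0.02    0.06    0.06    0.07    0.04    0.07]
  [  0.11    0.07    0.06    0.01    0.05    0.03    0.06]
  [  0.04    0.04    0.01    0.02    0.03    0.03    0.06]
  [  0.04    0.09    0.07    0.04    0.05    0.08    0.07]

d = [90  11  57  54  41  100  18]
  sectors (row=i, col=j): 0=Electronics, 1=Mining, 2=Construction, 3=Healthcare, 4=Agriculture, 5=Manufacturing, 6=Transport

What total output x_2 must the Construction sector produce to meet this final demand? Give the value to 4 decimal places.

91.9508

Form M = I − A:
  [  0.90   -0.04   -0.04   -0.10   -0.09   -0.09   -0.10]
  [ -0.09    0.96   -0.02   -0.03   -0.09   -0.06   -0.02]
  [ -0.02   -0.04    0.98   -0.07   -0.07   -0.09   -0.11]
  [ -0.07   -0.02   -0.06    0.94   -0.07   -0.04   -0.07]
  [ -0.11   -0.07   -0.06   -0.01    0.95   -0.03   -0.06]
  [ -0.04   -0.04   -0.01   -0.02   -0.03    0.97   -0.06]
  [ -0.04   -0.09   -0.07   -0.04   -0.05   -0.08    0.93]
Leontief inverse L = M⁻¹:
  [  1.1649    0.0874    0.0806    0.1445    0.1486    0.1453    0.1665]
  [  0.1349    1.0693    0.0440    0.0577    0.1278    0.0941    0.0614]
  [  0.0647    0.0764    1.0498    0.0980    0.1102    0.1284    0.1555]
  [  0.1148    0.0539    0.0888    1.0923    0.1118    0.0805    0.1186]
  [  0.1577    0.1042    0.0868    0.0444    1.0951    0.0738    0.1082]
  [  0.0669    0.0606    0.0265    0.0377    0.0546    1.0537    0.0860]
  [  0.0872    0.1261    0.0975    0.0718    0.0954    0.1231    1.1184]
Total output x = L · d:
  x_0 = 1.1649·90 + 0.0874·11 + 0.0806·57 + 0.1445·54 + 0.1486·41 + 0.1453·100 + 0.1665·18 = 141.8155
  x_1 = 0.1349·90 + 1.0693·11 + 0.0440·57 + 0.0577·54 + 0.1278·41 + 0.0941·100 + 0.0614·18 = 45.2925
  x_2 = 0.0647·90 + 0.0764·11 + 1.0498·57 + 0.0980·54 + 0.1102·41 + 0.1284·100 + 0.1555·18 = 91.9508
  x_3 = 0.1148·90 + 0.0539·11 + 0.0888·57 + 1.0923·54 + 0.1118·41 + 0.0805·100 + 0.1186·18 = 89.7459
  x_4 = 0.1577·90 + 0.1042·11 + 0.0868·57 + 0.0444·54 + 1.0951·41 + 0.0738·100 + 0.1082·18 = 76.9135
  x_5 = 0.0669·90 + 0.0606·11 + 0.0265·57 + 0.0377·54 + 0.0546·41 + 1.0537·100 + 0.0860·18 = 119.3893
  x_6 = 0.0872·90 + 0.1261·11 + 0.0975·57 + 0.0718·54 + 0.0954·41 + 0.1231·100 + 1.1184·18 = 55.0238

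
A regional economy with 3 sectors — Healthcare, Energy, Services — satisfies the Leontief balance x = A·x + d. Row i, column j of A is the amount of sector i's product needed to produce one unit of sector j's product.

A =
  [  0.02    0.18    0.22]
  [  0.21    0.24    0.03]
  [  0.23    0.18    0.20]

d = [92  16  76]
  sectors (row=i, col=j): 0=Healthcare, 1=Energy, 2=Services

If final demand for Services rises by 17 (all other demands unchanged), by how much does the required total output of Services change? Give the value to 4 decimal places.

Form M = I − A:
  [  0.98   -0.18   -0.22]
  [ -0.21    0.76   -0.03]
  [ -0.23   -0.18    0.80]
Leontief inverse L = M⁻¹:
  [  1.1763    0.3584    0.3369]
  [  0.3414    1.4316    0.1476]
  [  0.4150    0.4251    1.3801]
Total output x = L · d:
  x_0 = 1.1763·92 + 0.3584·16 + 0.3369·76 = 139.5574
  x_1 = 0.3414·92 + 1.4316·16 + 0.1476·76 = 65.5303
  x_2 = 0.4150·92 + 0.4251·16 + 1.3801·76 = 149.8671
Δx_2 = L[2,2] · Δd_2 = 1.3801 · 17 = 23.4611

23.4611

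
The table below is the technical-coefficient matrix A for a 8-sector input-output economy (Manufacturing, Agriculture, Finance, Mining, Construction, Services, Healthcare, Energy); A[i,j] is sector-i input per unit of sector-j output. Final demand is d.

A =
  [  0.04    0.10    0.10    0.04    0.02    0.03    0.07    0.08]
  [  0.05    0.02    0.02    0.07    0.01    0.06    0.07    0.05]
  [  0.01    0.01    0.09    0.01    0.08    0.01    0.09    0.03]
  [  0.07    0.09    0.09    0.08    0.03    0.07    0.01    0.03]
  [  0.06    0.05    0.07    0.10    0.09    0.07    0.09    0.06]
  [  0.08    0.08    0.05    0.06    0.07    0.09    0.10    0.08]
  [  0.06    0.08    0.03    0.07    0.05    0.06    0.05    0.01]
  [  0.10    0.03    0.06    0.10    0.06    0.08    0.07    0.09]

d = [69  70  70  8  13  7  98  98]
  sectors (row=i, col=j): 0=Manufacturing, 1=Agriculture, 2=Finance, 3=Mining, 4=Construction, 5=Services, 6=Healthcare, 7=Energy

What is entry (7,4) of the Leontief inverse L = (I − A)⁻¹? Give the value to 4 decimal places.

L[7,4] = 0.1178

Form M = I − A:
  [  0.96   -0.10   -0.10   -0.04   -0.02   -0.03   -0.07   -0.08]
  [ -0.05    0.98   -0.02   -0.07   -0.01   -0.06   -0.07   -0.05]
  [ -0.01   -0.01    0.91   -0.01   -0.08   -0.01   -0.09   -0.03]
  [ -0.07   -0.09   -0.09    0.92   -0.03   -0.07   -0.01   -0.03]
  [ -0.06   -0.05   -0.07   -0.10    0.91   -0.07   -0.09   -0.06]
  [ -0.08   -0.08   -0.05   -0.06   -0.07    0.91   -0.10   -0.08]
  [ -0.06   -0.08   -0.03   -0.07   -0.05   -0.06    0.95   -0.01]
  [ -0.10   -0.03   -0.06   -0.10   -0.06   -0.08   -0.07    0.91]
Leontief inverse L = M⁻¹:
  [  1.0895    0.1457    0.1541    0.0957    0.0637    0.0790    0.1302    0.1246]
  [  0.0914    1.0632    0.0629    0.1146    0.0426    0.1009    0.1132    0.0852]
  [  0.0429    0.0426    1.1290    0.0494    0.1168    0.0433    0.1337    0.0579]
  [  0.1182    0.1391    0.1476    1.1335    0.0725    0.1188    0.0699    0.0763]
  [  0.1261    0.1172    0.1428    0.1750    1.1486    0.1365    0.1651    0.1176]
  [  0.1499    0.1495    0.1224    0.1380    0.1287    1.1600    0.1799    0.1424]
  [  0.1044    0.1270    0.0782    0.1205    0.0865    0.1056    1.1013    0.0498]
  [  0.1681    0.0998    0.1359    0.1751    0.1178    0.1470    0.1459    1.1517]
Total output x = L · d:
  x_0 = 1.0895·69 + 0.1457·70 + 0.1541·70 + 0.0957·8 + 0.0637·13 + 0.0790·7 + 0.1302·98 + 0.1246·98 = 123.2744
  x_1 = 0.0914·69 + 1.0632·70 + 0.0629·70 + 0.1146·8 + 0.0426·13 + 0.1009·7 + 0.1132·98 + 0.0852·98 = 106.7513
  x_2 = 0.0429·69 + 0.0426·70 + 1.1290·70 + 0.0494·8 + 0.1168·13 + 0.0433·7 + 0.1337·98 + 0.0579·98 = 105.9669
  x_3 = 0.1182·69 + 0.1391·70 + 0.1476·70 + 1.1335·8 + 0.0725·13 + 0.1188·7 + 0.0699·98 + 0.0763·98 = 53.3802
  x_4 = 0.1261·69 + 0.1172·70 + 0.1428·70 + 0.1750·8 + 1.1486·13 + 0.1365·7 + 0.1651·98 + 0.1176·98 = 71.8929
  x_5 = 0.1499·69 + 0.1495·70 + 0.1224·70 + 0.1380·8 + 0.1287·13 + 1.1600·7 + 0.1799·98 + 0.1424·98 = 71.8623
  x_6 = 0.1044·69 + 0.1270·70 + 0.0782·70 + 0.1205·8 + 0.0865·13 + 0.1056·7 + 1.1013·98 + 0.0498·98 = 137.2114
  x_7 = 0.1681·69 + 0.0998·70 + 0.1359·70 + 0.1751·8 + 0.1178·13 + 0.1470·7 + 0.1459·98 + 1.1517·98 = 159.2235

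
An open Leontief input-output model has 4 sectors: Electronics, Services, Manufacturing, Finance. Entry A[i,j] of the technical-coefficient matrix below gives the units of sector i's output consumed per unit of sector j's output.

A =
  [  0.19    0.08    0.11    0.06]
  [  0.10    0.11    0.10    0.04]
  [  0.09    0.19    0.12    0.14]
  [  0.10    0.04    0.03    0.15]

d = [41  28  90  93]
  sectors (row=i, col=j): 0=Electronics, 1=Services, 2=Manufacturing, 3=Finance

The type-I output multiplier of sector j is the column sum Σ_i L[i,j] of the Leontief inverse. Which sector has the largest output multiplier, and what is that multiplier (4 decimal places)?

Electronics (1.8287)

Form M = I − A:
  [  0.81   -0.08   -0.11   -0.06]
  [ -0.10    0.89   -0.10   -0.04]
  [ -0.09   -0.19    0.88   -0.14]
  [ -0.10   -0.04   -0.03    0.85]
Leontief inverse L = M⁻¹:
  [  1.2908    0.1611    0.1841    0.1290]
  [  0.1746    1.1774    0.1588    0.0939]
  [  0.1963    0.2841    1.2009    0.2250]
  [  0.1670    0.0844    0.0715    1.2040]
Total output x = L · d:
  x_0 = 1.2908·41 + 0.1611·28 + 0.1841·90 + 0.1290·93 = 86.0000
  x_1 = 0.1746·41 + 1.1774·28 + 0.1588·90 + 0.0939·93 = 63.1521
  x_2 = 0.1963·41 + 0.2841·28 + 1.2009·90 + 0.2250·93 = 145.0064
  x_3 = 0.1670·41 + 0.0844·28 + 0.0715·90 + 1.2040·93 = 127.6192
Output multipliers (column sums of L):
  Electronics: 1.8287
  Services: 1.7070
  Manufacturing: 1.6153
  Finance: 1.6519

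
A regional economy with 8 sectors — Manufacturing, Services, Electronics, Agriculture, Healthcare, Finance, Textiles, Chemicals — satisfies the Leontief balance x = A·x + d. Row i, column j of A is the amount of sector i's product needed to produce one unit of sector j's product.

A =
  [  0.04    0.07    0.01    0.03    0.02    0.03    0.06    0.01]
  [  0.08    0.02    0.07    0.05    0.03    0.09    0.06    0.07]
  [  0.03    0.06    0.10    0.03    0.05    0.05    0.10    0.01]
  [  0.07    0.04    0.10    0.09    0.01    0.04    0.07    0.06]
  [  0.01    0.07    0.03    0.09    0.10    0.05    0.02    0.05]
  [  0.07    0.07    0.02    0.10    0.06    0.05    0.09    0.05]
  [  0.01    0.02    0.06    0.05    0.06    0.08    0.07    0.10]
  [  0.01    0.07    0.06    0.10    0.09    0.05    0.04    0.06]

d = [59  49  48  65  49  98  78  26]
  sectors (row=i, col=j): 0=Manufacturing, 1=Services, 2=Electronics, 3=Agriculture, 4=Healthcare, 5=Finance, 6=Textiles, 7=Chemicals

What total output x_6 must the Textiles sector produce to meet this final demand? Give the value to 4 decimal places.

126.8666

Form M = I − A:
  [  0.96   -0.07   -0.01   -0.03   -0.02   -0.03   -0.06   -0.01]
  [ -0.08    0.98   -0.07   -0.05   -0.03   -0.09   -0.06   -0.07]
  [ -0.03   -0.06    0.90   -0.03   -0.05   -0.05   -0.10   -0.01]
  [ -0.07   -0.04   -0.10    0.91   -0.01   -0.04   -0.07   -0.06]
  [ -0.01   -0.07   -0.03   -0.09    0.90   -0.05   -0.02   -0.05]
  [ -0.07   -0.07   -0.02   -0.10   -0.06    0.95   -0.09   -0.05]
  [ -0.01   -0.02   -0.06   -0.05   -0.06   -0.08    0.93   -0.10]
  [ -0.01   -0.07   -0.06   -0.10   -0.09   -0.05   -0.04    0.94]
Leontief inverse L = M⁻¹:
  [  1.0611    0.0924    0.0371    0.0611    0.0432    0.0587    0.0912    0.0376]
  [  0.1132    1.0652    0.1166    0.1069    0.0736    0.1347    0.1160    0.1120]
  [  0.0597    0.0978    1.1469    0.0786    0.0908    0.0952    0.1528    0.0513]
  [  0.1045    0.0834    0.1539    1.1450    0.0510    0.0865    0.1288    0.1031]
  [  0.0425    0.1097    0.0759    0.1467    1.1413    0.0924    0.0664    0.0915]
  [  0.1077    0.1152    0.0728    0.1629    0.1054    1.1009    0.1476    0.1008]
  [  0.0403    0.0640    0.1086    0.1106    0.1080    0.1256    1.1227    0.1453]
  [  0.0462    0.1148    0.1144    0.1628    0.1366    0.0987    0.0950    1.1071]
Total output x = L · d:
  x_0 = 1.0611·59 + 0.0924·49 + 0.0371·48 + 0.0611·65 + 0.0432·49 + 0.0587·98 + 0.0912·78 + 0.0376·26 = 88.8465
  x_1 = 0.1132·59 + 1.0652·49 + 0.1166·48 + 0.1069·65 + 0.0736·49 + 0.1347·98 + 0.1160·78 + 0.1120·26 = 100.1873
  x_2 = 0.0597·59 + 0.0978·49 + 1.1469·48 + 0.0786·65 + 0.0908·49 + 0.0952·98 + 0.1528·78 + 0.0513·26 = 95.4989
  x_3 = 0.1045·59 + 0.0834·49 + 0.1539·48 + 1.1450·65 + 0.0510·49 + 0.0865·98 + 0.1288·78 + 0.1031·26 = 115.7617
  x_4 = 0.0425·59 + 0.1097·49 + 0.0759·48 + 0.1467·65 + 1.1413·49 + 0.0924·98 + 0.0664·78 + 0.0915·26 = 93.5945
  x_5 = 0.1077·59 + 0.1152·49 + 0.0728·48 + 0.1629·65 + 0.1054·49 + 1.1009·98 + 0.1476·78 + 0.1008·26 = 153.2648
  x_6 = 0.0403·59 + 0.0640·49 + 0.1086·48 + 0.1106·65 + 0.1080·49 + 0.1256·98 + 1.1227·78 + 0.1453·26 = 126.8666
  x_7 = 0.0462·59 + 0.1148·49 + 0.1144·48 + 0.1628·65 + 0.1366·49 + 0.0987·98 + 0.0950·78 + 1.1071·26 = 76.9884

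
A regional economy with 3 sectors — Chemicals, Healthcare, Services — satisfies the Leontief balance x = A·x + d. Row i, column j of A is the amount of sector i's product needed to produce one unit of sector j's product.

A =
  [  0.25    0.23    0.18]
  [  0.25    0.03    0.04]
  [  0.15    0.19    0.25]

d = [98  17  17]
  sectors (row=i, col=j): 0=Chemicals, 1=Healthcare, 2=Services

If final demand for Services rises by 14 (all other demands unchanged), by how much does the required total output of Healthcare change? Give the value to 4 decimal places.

2.2792

Form M = I − A:
  [  0.75   -0.23   -0.18]
  [ -0.25    0.97   -0.04]
  [ -0.15   -0.19    0.75]
Leontief inverse L = M⁻¹:
  [  1.5627    0.4487    0.3990]
  [  0.4200    1.1624    0.1628]
  [  0.4189    0.3842    1.4544]
Total output x = L · d:
  x_0 = 1.5627·98 + 0.4487·17 + 0.3990·17 = 167.5538
  x_1 = 0.4200·98 + 1.1624·17 + 0.1628·17 = 63.6917
  x_2 = 0.4189·98 + 0.3842·17 + 1.4544·17 = 72.3127
Δx_1 = L[1,2] · Δd_2 = 0.1628 · 14 = 2.2792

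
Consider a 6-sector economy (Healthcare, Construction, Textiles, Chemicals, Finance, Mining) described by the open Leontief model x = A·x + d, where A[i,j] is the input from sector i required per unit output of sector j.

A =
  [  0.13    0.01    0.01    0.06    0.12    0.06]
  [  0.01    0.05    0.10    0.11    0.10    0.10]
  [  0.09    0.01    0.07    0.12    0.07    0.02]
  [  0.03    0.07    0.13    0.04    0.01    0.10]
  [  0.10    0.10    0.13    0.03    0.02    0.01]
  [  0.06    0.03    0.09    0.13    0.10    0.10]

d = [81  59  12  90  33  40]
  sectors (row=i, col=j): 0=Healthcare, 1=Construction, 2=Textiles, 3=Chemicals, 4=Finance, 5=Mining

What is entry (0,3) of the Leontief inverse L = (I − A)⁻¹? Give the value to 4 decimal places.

Form M = I − A:
  [  0.87   -0.01   -0.01   -0.06   -0.12   -0.06]
  [ -0.01    0.95   -0.10   -0.11   -0.10   -0.10]
  [ -0.09   -0.01    0.93   -0.12   -0.07   -0.02]
  [ -0.03   -0.07   -0.13    0.96   -0.01   -0.10]
  [ -0.10   -0.10   -0.13   -0.03    0.98   -0.01]
  [ -0.06   -0.03   -0.09   -0.13   -0.10    0.90]
Leontief inverse L = M⁻¹:
  [  1.1860    0.0414    0.0646    0.1055    0.1652    0.0987]
  [  0.0644    1.0886    0.1777    0.1760    0.1488    0.1504]
  [  0.1390    0.0388    1.1249    0.1650    0.1089    0.0581]
  [  0.0749    0.0945    0.1869    1.1017    0.0580    0.1427]
  [  0.1496    0.1241    0.1814    0.0864    1.0702    0.0493]
  [  0.1226    0.0704    0.1699    0.1981    0.1542    1.1546]
Total output x = L · d:
  x_0 = 1.1860·81 + 0.0414·59 + 0.0646·12 + 0.1055·90 + 0.1652·33 + 0.0987·40 = 118.1785
  x_1 = 0.0644·81 + 1.0886·59 + 0.1777·12 + 0.1760·90 + 0.1488·33 + 0.1504·40 = 98.3427
  x_2 = 0.1390·81 + 0.0388·59 + 1.1249·12 + 0.1650·90 + 0.1089·33 + 0.0581·40 = 47.8176
  x_3 = 0.0749·81 + 0.0945·59 + 0.1869·12 + 1.1017·90 + 0.0580·33 + 0.1427·40 = 120.6608
  x_4 = 0.1496·81 + 0.1241·59 + 0.1814·12 + 0.0864·90 + 1.0702·33 + 0.0493·40 = 66.6739
  x_5 = 0.1226·81 + 0.0704·59 + 0.1699·12 + 0.1981·90 + 0.1542·33 + 1.1546·40 = 85.2199

L[0,3] = 0.1055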